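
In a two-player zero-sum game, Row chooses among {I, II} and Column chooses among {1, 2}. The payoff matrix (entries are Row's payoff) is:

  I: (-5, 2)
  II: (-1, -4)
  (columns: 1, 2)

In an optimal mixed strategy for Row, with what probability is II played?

Row minima: I → -5, II → -4; maximin = -4.
Column maxima: 1 → -1, 2 → 2; minimax = -1.
-4 ≠ -1, so there is no saddle point; optimal play is mixed.
Let Row play I with probability p. Expected payoff against 1: (-5)p + (-1)(1−p) = −4p − 1; against 2: 2p + (-4)(1−p) = 6p − 4.
Setting these equal: −4p − 1 = 6p − 4 ⇒ −10p = -3 ⇒ p = 3/10, and the value is (-4)·(3/10) − 1 = -11/5.
For Column: with q = P(1), equating I's and II's payoffs gives −7q + 2 = 3q − 4 ⇒ q = 3/5.

7/10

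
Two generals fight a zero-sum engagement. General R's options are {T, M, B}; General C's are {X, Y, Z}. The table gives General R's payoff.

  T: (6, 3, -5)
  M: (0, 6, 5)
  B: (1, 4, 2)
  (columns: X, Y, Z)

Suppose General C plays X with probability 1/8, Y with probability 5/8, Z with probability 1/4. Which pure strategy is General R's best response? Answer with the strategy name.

Expected payoff of T: (1/8)·6 + (5/8)·3 + (1/4)·(-5) = 11/8.
Expected payoff of M: (1/8)·0 + (5/8)·6 + (1/4)·5 = 5.
Expected payoff of B: (1/8)·1 + (5/8)·4 + (1/4)·2 = 25/8.
The largest is 5, so General R's best response is M.

M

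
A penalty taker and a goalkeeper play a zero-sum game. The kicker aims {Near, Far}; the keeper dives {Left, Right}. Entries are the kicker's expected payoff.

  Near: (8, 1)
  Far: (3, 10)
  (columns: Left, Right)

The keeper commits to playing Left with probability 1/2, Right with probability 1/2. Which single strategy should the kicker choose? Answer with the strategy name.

Far

Expected payoff of Near: (1/2)·8 + (1/2)·1 = 9/2.
Expected payoff of Far: (1/2)·3 + (1/2)·10 = 13/2.
The largest is 13/2, so the kicker's best response is Far.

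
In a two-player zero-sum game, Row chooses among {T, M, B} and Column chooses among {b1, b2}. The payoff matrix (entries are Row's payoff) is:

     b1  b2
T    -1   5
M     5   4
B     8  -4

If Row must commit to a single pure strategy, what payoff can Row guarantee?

Row minima: T → -1, M → 4, B → -4.
The best of these is 4.

4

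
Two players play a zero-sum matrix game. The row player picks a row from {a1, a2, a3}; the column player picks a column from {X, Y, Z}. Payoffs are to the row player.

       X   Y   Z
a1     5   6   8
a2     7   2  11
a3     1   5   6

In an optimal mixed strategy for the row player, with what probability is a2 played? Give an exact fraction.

Row minima: a1 → 5, a2 → 2, a3 → 1; maximin = 5.
Column maxima: X → 7, Y → 6, Z → 11; minimax = 6.
5 ≠ 6, so there is no saddle point; optimal play is mixed.
a3 is strictly dominated by a1, so the row player never plays it.
Z is strictly dominated by X (it gives the row player strictly more in every row), so the column player never plays it.
On the remaining 2×2 (a1, a2 vs X, Y):
Let the row player play a1 with probability p. Expected payoff against X: 5p + 7(1−p) = −2p + 7; against Y: 6p + 2(1−p) = 4p + 2.
Setting these equal: −2p + 7 = 4p + 2 ⇒ −6p = -5 ⇒ p = 5/6, and the value is (-2)·(5/6) + 7 = 16/3.
For the column player: with q = P(X), equating a1's and a2's payoffs gives −q + 6 = 5q + 2 ⇒ q = 2/3.

1/6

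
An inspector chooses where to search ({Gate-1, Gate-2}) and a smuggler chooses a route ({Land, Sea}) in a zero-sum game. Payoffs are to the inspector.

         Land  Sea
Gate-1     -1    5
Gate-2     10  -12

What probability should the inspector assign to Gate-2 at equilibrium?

Row minima: Gate-1 → -1, Gate-2 → -12; maximin = -1.
Column maxima: Land → 10, Sea → 5; minimax = 5.
-1 ≠ 5, so there is no saddle point; optimal play is mixed.
Let the inspector play Gate-1 with probability p. Expected payoff against Land: (-1)p + 10(1−p) = −11p + 10; against Sea: 5p + (-12)(1−p) = 17p − 12.
Setting these equal: −11p + 10 = 17p − 12 ⇒ −28p = -22 ⇒ p = 11/14, and the value is (-11)·(11/14) + 10 = 19/14.
For the smuggler: with q = P(Land), equating Gate-1's and Gate-2's payoffs gives −6q + 5 = 22q − 12 ⇒ q = 17/28.

3/14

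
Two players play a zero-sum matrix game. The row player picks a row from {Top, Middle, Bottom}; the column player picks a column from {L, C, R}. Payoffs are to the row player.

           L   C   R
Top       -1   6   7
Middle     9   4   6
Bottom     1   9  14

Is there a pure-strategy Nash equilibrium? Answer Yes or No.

No

Row minima: Top → -1, Middle → 4, Bottom → 1; maximin = 4.
Column maxima: L → 9, C → 9, R → 14; minimax = 9.
4 ≠ 9, so no pure-strategy equilibrium exists.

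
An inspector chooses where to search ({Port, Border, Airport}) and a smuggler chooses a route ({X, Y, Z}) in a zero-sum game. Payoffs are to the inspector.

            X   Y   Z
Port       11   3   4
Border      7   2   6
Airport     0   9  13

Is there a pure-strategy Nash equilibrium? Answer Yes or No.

No

Row minima: Port → 3, Border → 2, Airport → 0; maximin = 3.
Column maxima: X → 11, Y → 9, Z → 13; minimax = 9.
3 ≠ 9, so no pure-strategy equilibrium exists.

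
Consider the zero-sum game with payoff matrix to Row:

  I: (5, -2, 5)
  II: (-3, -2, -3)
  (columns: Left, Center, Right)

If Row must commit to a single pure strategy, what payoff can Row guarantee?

Row minima: I → -2, II → -3.
The best of these is -2.

-2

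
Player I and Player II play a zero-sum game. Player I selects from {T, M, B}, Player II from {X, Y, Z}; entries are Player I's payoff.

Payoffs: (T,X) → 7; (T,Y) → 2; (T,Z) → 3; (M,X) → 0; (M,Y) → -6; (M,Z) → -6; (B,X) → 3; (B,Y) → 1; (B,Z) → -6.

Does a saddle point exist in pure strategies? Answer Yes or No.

Yes

Row minima: T → 2, M → -6, B → -6; maximin = 2.
Column maxima: X → 7, Y → 2, Z → 3; minimax = 2.
maximin = minimax = 2, so a saddle point exists.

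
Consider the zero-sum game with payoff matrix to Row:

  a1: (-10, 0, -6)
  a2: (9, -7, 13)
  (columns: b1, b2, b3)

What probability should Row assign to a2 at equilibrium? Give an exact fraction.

Row minima: a1 → -10, a2 → -7; maximin = -7.
Column maxima: b1 → 9, b2 → 0, b3 → 13; minimax = 0.
-7 ≠ 0, so there is no saddle point; optimal play is mixed.
b3 is strictly dominated by b1 (it gives Row strictly more in every row), so Column never plays it.
On the remaining 2×2 (a1, a2 vs b1, b2):
Let Row play a1 with probability p. Expected payoff against b1: (-10)p + 9(1−p) = −19p + 9; against b2: 0p + (-7)(1−p) = 7p − 7.
Setting these equal: −19p + 9 = 7p − 7 ⇒ −26p = -16 ⇒ p = 8/13, and the value is (-19)·(8/13) + 9 = -35/13.
For Column: with q = P(b1), equating a1's and a2's payoffs gives −10q = 16q − 7 ⇒ q = 7/26.

5/13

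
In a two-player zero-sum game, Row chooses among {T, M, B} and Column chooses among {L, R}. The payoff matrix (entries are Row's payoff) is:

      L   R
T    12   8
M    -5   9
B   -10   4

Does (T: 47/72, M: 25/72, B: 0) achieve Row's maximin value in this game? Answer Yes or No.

Against L this mix gives (47/72)·12 + (25/72)·(-5) = 439/72.
Against R this mix gives (47/72)·8 + (25/72)·9 = 601/72.
Column will play L, holding Row to 439/72. Shifting weight toward the row that does better against L would raise this floor (the equalizing mix achieves 74/9 against both L and R), so the proposed strategy is not optimal.

No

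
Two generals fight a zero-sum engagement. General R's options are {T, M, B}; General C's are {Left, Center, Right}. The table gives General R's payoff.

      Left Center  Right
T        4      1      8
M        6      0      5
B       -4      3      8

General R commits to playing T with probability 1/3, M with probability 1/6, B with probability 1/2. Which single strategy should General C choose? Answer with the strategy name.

If General C plays Left, General R's expected payoff is (1/3)·4 + (1/6)·6 + (1/2)·(-4) = 1/3.
If General C plays Center, General R's expected payoff is (1/3)·1 + (1/6)·0 + (1/2)·3 = 11/6.
If General C plays Right, General R's expected payoff is (1/3)·8 + (1/6)·5 + (1/2)·8 = 15/2.
General C minimizes General R's payoff; the smallest is 1/3, so the best response is Left.

Left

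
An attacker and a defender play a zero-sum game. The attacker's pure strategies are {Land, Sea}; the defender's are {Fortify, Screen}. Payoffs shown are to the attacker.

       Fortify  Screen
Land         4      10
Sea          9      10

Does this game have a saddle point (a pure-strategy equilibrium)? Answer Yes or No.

Yes

Row minima: Land → 4, Sea → 9; maximin = 9.
Column maxima: Fortify → 9, Screen → 10; minimax = 9.
maximin = minimax = 9, so a saddle point exists.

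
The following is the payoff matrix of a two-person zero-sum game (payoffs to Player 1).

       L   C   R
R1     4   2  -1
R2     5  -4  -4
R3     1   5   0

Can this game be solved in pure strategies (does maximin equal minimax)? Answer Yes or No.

Yes

Row minima: R1 → -1, R2 → -4, R3 → 0; maximin = 0.
Column maxima: L → 5, C → 5, R → 0; minimax = 0.
maximin = minimax = 0, so a saddle point exists.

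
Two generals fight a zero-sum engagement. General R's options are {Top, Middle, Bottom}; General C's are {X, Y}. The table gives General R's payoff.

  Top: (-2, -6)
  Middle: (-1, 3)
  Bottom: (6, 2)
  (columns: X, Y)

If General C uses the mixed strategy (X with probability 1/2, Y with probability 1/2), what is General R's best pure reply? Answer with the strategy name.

Expected payoff of Top: (1/2)·(-2) + (1/2)·(-6) = -4.
Expected payoff of Middle: (1/2)·(-1) + (1/2)·3 = 1.
Expected payoff of Bottom: (1/2)·6 + (1/2)·2 = 4.
The largest is 4, so General R's best response is Bottom.

Bottom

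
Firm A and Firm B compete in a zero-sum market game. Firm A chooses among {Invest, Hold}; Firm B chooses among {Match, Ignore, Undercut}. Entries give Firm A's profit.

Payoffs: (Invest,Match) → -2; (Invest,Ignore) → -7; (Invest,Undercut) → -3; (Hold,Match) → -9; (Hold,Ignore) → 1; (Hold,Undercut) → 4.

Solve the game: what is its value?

Row minima: Invest → -7, Hold → -9; maximin = -7.
Column maxima: Match → -2, Ignore → 1, Undercut → 4; minimax = -2.
-7 ≠ -2, so there is no saddle point; optimal play is mixed.
Undercut is strictly dominated by Ignore (it gives Firm A strictly more in every row), so Firm B never plays it.
On the remaining 2×2 (Invest, Hold vs Match, Ignore):
Let Firm A play Invest with probability p. Expected payoff against Match: (-2)p + (-9)(1−p) = 7p − 9; against Ignore: (-7)p + 1(1−p) = −8p + 1.
Setting these equal: 7p − 9 = −8p + 1 ⇒ 15p = 10 ⇒ p = 2/3, and the value is (7)·(2/3) − 9 = -13/3.
For Firm B: with q = P(Match), equating Invest's and Hold's payoffs gives 5q − 7 = −10q + 1 ⇒ q = 8/15.

-13/3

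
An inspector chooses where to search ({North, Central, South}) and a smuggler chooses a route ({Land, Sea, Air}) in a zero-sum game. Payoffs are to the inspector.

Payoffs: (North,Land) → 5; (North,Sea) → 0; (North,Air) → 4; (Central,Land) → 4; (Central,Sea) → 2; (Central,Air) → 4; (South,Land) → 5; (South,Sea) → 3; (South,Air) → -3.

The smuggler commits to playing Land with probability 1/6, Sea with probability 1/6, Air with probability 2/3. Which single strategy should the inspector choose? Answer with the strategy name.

Central

Expected payoff of North: (1/6)·5 + (1/6)·0 + (2/3)·4 = 7/2.
Expected payoff of Central: (1/6)·4 + (1/6)·2 + (2/3)·4 = 11/3.
Expected payoff of South: (1/6)·5 + (1/6)·3 + (2/3)·(-3) = -2/3.
The largest is 11/3, so the inspector's best response is Central.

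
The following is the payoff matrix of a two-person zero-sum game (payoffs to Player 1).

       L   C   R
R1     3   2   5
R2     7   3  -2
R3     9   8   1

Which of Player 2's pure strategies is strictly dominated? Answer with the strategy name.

C holds Player 1's payoff strictly below L in every row: 2 < 3, 3 < 7, 8 < 9.
So L is strictly dominated for Player 2.

L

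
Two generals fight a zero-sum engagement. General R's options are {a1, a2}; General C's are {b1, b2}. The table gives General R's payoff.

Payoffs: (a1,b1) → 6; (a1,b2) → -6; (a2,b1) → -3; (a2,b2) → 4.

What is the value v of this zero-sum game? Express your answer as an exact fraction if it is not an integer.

6/19

Row minima: a1 → -6, a2 → -3; maximin = -3.
Column maxima: b1 → 6, b2 → 4; minimax = 4.
-3 ≠ 4, so there is no saddle point; optimal play is mixed.
Let General R play a1 with probability p. Expected payoff against b1: 6p + (-3)(1−p) = 9p − 3; against b2: (-6)p + 4(1−p) = −10p + 4.
Setting these equal: 9p − 3 = −10p + 4 ⇒ 19p = 7 ⇒ p = 7/19, and the value is (9)·(7/19) − 3 = 6/19.
For General C: with q = P(b1), equating a1's and a2's payoffs gives 12q − 6 = −7q + 4 ⇒ q = 10/19.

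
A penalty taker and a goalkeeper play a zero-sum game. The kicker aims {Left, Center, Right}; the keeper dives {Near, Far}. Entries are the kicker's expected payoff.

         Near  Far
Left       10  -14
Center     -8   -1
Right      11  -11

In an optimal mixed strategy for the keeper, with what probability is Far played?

19/29

Row minima: Left → -14, Center → -8, Right → -11; maximin = -8.
Column maxima: Near → 11, Far → -1; minimax = -1.
-8 ≠ -1, so there is no saddle point; optimal play is mixed.
Left is strictly dominated by Right, so the kicker never plays it.
On the remaining 2×2 (Center, Right vs Near, Far):
Let the kicker play Center with probability p. Expected payoff against Near: (-8)p + 11(1−p) = −19p + 11; against Far: (-1)p + (-11)(1−p) = 10p − 11.
Setting these equal: −19p + 11 = 10p − 11 ⇒ −29p = -22 ⇒ p = 22/29, and the value is (-19)·(22/29) + 11 = -99/29.
For the keeper: with q = P(Near), equating Center's and Right's payoffs gives −7q − 1 = 22q − 11 ⇒ q = 10/29.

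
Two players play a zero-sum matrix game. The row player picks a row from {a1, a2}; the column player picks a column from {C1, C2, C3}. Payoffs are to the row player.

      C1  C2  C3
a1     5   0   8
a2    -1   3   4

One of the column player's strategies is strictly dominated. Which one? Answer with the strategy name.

C3

C1 holds the row player's payoff strictly below C3 in every row: 5 < 8, -1 < 4.
So C3 is strictly dominated for the column player.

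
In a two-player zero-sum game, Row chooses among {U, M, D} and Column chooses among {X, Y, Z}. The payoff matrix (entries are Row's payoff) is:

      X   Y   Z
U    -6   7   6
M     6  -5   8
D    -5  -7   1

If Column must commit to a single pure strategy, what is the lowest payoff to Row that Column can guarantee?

Column maxima: X → 6, Y → 7, Z → 8.
The smallest of these is 6.

6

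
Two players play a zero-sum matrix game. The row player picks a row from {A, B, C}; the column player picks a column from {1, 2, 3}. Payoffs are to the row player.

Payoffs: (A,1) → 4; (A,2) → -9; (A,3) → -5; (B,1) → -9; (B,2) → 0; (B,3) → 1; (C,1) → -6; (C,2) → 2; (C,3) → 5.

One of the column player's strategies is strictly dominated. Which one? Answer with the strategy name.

2 holds the row player's payoff strictly below 3 in every row: -9 < -5, 0 < 1, 2 < 5.
So 3 is strictly dominated for the column player.

3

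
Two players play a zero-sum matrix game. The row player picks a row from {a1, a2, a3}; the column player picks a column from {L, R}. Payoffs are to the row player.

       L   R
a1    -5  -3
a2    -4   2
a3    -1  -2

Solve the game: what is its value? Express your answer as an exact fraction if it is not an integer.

-10/7

Row minima: a1 → -5, a2 → -4, a3 → -2; maximin = -2.
Column maxima: L → -1, R → 2; minimax = -1.
-2 ≠ -1, so there is no saddle point; optimal play is mixed.
a1 is strictly dominated by a2, so the row player never plays it.
On the remaining 2×2 (a2, a3 vs L, R):
Let the row player play a2 with probability p. Expected payoff against L: (-4)p + (-1)(1−p) = −3p − 1; against R: 2p + (-2)(1−p) = 4p − 2.
Setting these equal: −3p − 1 = 4p − 2 ⇒ −7p = -1 ⇒ p = 1/7, and the value is (-3)·(1/7) − 1 = -10/7.
For the column player: with q = P(L), equating a2's and a3's payoffs gives −6q + 2 = q − 2 ⇒ q = 4/7.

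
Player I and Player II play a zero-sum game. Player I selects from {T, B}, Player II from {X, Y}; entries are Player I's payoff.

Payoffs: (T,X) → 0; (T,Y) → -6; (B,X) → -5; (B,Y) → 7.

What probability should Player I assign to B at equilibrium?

Row minima: T → -6, B → -5; maximin = -5.
Column maxima: X → 0, Y → 7; minimax = 0.
-5 ≠ 0, so there is no saddle point; optimal play is mixed.
Let Player I play T with probability p. Expected payoff against X: 0p + (-5)(1−p) = 5p − 5; against Y: (-6)p + 7(1−p) = −13p + 7.
Setting these equal: 5p − 5 = −13p + 7 ⇒ 18p = 12 ⇒ p = 2/3, and the value is (5)·(2/3) − 5 = -5/3.
For Player II: with q = P(X), equating T's and B's payoffs gives 6q − 6 = −12q + 7 ⇒ q = 13/18.

1/3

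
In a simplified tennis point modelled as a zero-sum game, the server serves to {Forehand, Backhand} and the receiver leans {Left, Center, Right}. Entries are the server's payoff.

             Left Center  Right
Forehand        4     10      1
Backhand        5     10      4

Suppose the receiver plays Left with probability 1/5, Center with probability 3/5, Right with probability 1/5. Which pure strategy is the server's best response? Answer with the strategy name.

Backhand

Expected payoff of Forehand: (1/5)·4 + (3/5)·10 + (1/5)·1 = 7.
Expected payoff of Backhand: (1/5)·5 + (3/5)·10 + (1/5)·4 = 39/5.
The largest is 39/5, so the server's best response is Backhand.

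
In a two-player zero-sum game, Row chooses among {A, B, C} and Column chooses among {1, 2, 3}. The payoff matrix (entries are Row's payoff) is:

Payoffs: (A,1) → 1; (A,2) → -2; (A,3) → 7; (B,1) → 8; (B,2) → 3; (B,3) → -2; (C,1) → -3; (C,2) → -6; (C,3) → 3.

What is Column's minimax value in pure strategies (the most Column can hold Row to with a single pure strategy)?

3

Column maxima: 1 → 8, 2 → 3, 3 → 7.
The smallest of these is 3.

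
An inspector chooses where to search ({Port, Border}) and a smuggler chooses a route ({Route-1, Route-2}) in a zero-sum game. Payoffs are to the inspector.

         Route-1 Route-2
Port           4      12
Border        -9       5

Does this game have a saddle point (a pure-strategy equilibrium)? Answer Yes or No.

Row minima: Port → 4, Border → -9; maximin = 4.
Column maxima: Route-1 → 4, Route-2 → 12; minimax = 4.
maximin = minimax = 4, so a saddle point exists.

Yes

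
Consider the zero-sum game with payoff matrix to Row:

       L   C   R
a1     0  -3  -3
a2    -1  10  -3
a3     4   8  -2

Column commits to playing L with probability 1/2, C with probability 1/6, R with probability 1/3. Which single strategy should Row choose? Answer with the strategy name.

a3

Expected payoff of a1: (1/2)·0 + (1/6)·(-3) + (1/3)·(-3) = -3/2.
Expected payoff of a2: (1/2)·(-1) + (1/6)·10 + (1/3)·(-3) = 1/6.
Expected payoff of a3: (1/2)·4 + (1/6)·8 + (1/3)·(-2) = 8/3.
The largest is 8/3, so Row's best response is a3.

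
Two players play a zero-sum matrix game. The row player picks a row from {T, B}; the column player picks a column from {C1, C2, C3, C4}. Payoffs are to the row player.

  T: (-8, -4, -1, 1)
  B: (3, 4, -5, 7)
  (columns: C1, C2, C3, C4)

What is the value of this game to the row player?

Row minima: T → -8, B → -5; maximin = -5.
Column maxima: C1 → 3, C2 → 4, C3 → -1, C4 → 7; minimax = -1.
-5 ≠ -1, so there is no saddle point; optimal play is mixed.
C2 is strictly dominated by C1 (it gives the row player strictly more in every row), so the column player never plays it.
C4 is strictly dominated by C1 (it gives the row player strictly more in every row), so the column player never plays it.
On the remaining 2×2 (T, B vs C1, C3):
Let the row player play T with probability p. Expected payoff against C1: (-8)p + 3(1−p) = −11p + 3; against C3: (-1)p + (-5)(1−p) = 4p − 5.
Setting these equal: −11p + 3 = 4p − 5 ⇒ −15p = -8 ⇒ p = 8/15, and the value is (-11)·(8/15) + 3 = -43/15.
For the column player: with q = P(C1), equating T's and B's payoffs gives −7q − 1 = 8q − 5 ⇒ q = 4/15.

-43/15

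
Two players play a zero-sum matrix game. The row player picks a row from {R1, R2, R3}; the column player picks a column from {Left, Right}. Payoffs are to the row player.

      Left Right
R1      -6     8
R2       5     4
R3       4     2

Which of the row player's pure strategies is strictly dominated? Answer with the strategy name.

R3

R2 gives a strictly higher payoff than R3 against every column: 5 > 4, 4 > 2.
So R3 is strictly dominated and the row player never plays it.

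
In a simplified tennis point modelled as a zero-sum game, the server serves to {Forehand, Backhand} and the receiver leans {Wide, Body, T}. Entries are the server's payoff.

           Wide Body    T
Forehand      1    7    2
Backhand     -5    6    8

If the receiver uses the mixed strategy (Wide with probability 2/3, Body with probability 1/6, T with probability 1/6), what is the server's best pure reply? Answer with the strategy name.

Forehand

Expected payoff of Forehand: (2/3)·1 + (1/6)·7 + (1/6)·2 = 13/6.
Expected payoff of Backhand: (2/3)·(-5) + (1/6)·6 + (1/6)·8 = -1.
The largest is 13/6, so the server's best response is Forehand.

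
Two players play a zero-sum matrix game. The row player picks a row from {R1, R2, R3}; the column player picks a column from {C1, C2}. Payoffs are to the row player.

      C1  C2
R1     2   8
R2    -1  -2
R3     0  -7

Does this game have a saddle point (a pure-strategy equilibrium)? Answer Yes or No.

Row minima: R1 → 2, R2 → -2, R3 → -7; maximin = 2.
Column maxima: C1 → 2, C2 → 8; minimax = 2.
maximin = minimax = 2, so a saddle point exists.

Yes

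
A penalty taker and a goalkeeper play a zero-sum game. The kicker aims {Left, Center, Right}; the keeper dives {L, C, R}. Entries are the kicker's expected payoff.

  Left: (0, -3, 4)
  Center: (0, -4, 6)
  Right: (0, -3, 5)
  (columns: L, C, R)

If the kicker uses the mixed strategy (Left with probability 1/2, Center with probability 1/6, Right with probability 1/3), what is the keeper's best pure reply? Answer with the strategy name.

C

If the keeper plays L, the kicker's expected payoff is (1/2)·0 + (1/6)·0 + (1/3)·0 = 0.
If the keeper plays C, the kicker's expected payoff is (1/2)·(-3) + (1/6)·(-4) + (1/3)·(-3) = -19/6.
If the keeper plays R, the kicker's expected payoff is (1/2)·4 + (1/6)·6 + (1/3)·5 = 14/3.
The keeper minimizes the kicker's payoff; the smallest is -19/6, so the best response is C.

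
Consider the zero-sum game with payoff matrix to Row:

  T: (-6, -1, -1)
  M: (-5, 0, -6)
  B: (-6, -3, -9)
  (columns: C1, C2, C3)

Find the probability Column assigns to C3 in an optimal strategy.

1/6

Row minima: T → -6, M → -6, B → -9; maximin = -6.
Column maxima: C1 → -5, C2 → 0, C3 → -1; minimax = -5.
-6 ≠ -5, so there is no saddle point; optimal play is mixed.
B is strictly dominated by M, so Row never plays it.
C2 is strictly dominated by C1 (it gives Row strictly more in every row), so Column never plays it.
On the remaining 2×2 (T, M vs C1, C3):
Let Row play T with probability p. Expected payoff against C1: (-6)p + (-5)(1−p) = −p − 5; against C3: (-1)p + (-6)(1−p) = 5p − 6.
Setting these equal: −p − 5 = 5p − 6 ⇒ −6p = -1 ⇒ p = 1/6, and the value is (-1)·(1/6) − 5 = -31/6.
For Column: with q = P(C1), equating T's and M's payoffs gives −5q − 1 = q − 6 ⇒ q = 5/6.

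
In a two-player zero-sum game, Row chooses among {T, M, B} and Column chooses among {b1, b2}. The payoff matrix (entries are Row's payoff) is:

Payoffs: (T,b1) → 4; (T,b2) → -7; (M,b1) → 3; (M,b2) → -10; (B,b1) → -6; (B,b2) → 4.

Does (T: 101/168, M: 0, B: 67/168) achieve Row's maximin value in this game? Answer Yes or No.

Against b1 this mix gives (101/168)·4 + (67/168)·(-6) = 1/84.
Against b2 this mix gives (101/168)·(-7) + (67/168)·4 = -439/168.
Column will play b2, holding Row to -439/168. Shifting weight toward the row that does better against b2 would raise this floor (the equalizing mix achieves -26/21 against both b2 and b1), so the proposed strategy is not optimal.

No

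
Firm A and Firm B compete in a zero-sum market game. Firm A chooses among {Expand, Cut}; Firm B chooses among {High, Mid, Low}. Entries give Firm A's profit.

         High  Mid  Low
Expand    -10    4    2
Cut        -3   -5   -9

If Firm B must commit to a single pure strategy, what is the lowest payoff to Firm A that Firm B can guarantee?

-3

Column maxima: High → -3, Mid → 4, Low → 2.
The smallest of these is -3.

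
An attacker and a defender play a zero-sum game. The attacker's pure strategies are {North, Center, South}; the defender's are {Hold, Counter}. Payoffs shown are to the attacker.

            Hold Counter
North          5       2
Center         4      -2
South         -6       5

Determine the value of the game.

Row minima: North → 2, Center → -2, South → -6; maximin = 2.
Column maxima: Hold → 5, Counter → 5; minimax = 5.
2 ≠ 5, so there is no saddle point; optimal play is mixed.
Center is strictly dominated by North, so the attacker never plays it.
On the remaining 2×2 (North, South vs Hold, Counter):
Let the attacker play North with probability p. Expected payoff against Hold: 5p + (-6)(1−p) = 11p − 6; against Counter: 2p + 5(1−p) = −3p + 5.
Setting these equal: 11p − 6 = −3p + 5 ⇒ 14p = 11 ⇒ p = 11/14, and the value is (11)·(11/14) − 6 = 37/14.
For the defender: with q = P(Hold), equating North's and South's payoffs gives 3q + 2 = −11q + 5 ⇒ q = 3/14.

37/14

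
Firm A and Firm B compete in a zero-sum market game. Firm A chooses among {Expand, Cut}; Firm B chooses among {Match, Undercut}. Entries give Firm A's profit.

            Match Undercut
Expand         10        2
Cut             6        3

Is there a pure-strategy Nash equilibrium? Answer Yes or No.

Yes

Row minima: Expand → 2, Cut → 3; maximin = 3.
Column maxima: Match → 10, Undercut → 3; minimax = 3.
maximin = minimax = 3, so a saddle point exists.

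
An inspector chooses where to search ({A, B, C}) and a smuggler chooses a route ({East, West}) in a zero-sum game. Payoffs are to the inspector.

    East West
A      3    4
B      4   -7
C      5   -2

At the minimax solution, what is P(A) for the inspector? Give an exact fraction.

7/8

Row minima: A → 3, B → -7, C → -2; maximin = 3.
Column maxima: East → 5, West → 4; minimax = 4.
3 ≠ 4, so there is no saddle point; optimal play is mixed.
B is strictly dominated by C, so the inspector never plays it.
On the remaining 2×2 (A, C vs East, West):
Let the inspector play A with probability p. Expected payoff against East: 3p + 5(1−p) = −2p + 5; against West: 4p + (-2)(1−p) = 6p − 2.
Setting these equal: −2p + 5 = 6p − 2 ⇒ −8p = -7 ⇒ p = 7/8, and the value is (-2)·(7/8) + 5 = 13/4.
For the smuggler: with q = P(East), equating A's and C's payoffs gives −q + 4 = 7q − 2 ⇒ q = 3/4.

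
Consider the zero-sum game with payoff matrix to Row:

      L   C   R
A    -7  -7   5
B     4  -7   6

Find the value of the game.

-7

Row minima: A → -7, B → -7; maximin = -7.
Column maxima: L → 4, C → -7, R → 6; minimax = -7.
Since maximin = minimax = -7, there is a saddle point and the value is -7.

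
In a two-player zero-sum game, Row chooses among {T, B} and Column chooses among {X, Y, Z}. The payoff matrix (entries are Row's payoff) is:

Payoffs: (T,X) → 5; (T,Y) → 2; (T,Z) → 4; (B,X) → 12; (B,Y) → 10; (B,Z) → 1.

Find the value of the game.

38/11

Row minima: T → 2, B → 1; maximin = 2.
Column maxima: X → 12, Y → 10, Z → 4; minimax = 4.
2 ≠ 4, so there is no saddle point; optimal play is mixed.
X is strictly dominated by Y (it gives Row strictly more in every row), so Column never plays it.
On the remaining 2×2 (T, B vs Y, Z):
Let Row play T with probability p. Expected payoff against Y: 2p + 10(1−p) = −8p + 10; against Z: 4p + 1(1−p) = 3p + 1.
Setting these equal: −8p + 10 = 3p + 1 ⇒ −11p = -9 ⇒ p = 9/11, and the value is (-8)·(9/11) + 10 = 38/11.
For Column: with q = P(Y), equating T's and B's payoffs gives −2q + 4 = 9q + 1 ⇒ q = 3/11.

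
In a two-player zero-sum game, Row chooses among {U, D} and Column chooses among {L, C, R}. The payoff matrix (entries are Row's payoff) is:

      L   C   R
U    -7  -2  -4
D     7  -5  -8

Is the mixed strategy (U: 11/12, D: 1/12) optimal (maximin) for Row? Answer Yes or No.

No

Against L this mix gives (11/12)·(-7) + (1/12)·7 = -35/6.
Against C this mix gives (11/12)·(-2) + (1/12)·(-5) = -9/4.
Against R this mix gives (11/12)·(-4) + (1/12)·(-8) = -13/3.
Column will play L, holding Row to -35/6. Shifting weight toward the row that does better against L would raise this floor (the equalizing mix achieves -14/3 against both L and R), so the proposed strategy is not optimal.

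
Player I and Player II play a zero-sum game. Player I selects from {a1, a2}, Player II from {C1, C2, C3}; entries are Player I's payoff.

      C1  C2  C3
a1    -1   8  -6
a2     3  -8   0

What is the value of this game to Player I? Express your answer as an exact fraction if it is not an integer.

-24/11

Row minima: a1 → -6, a2 → -8; maximin = -6.
Column maxima: C1 → 3, C2 → 8, C3 → 0; minimax = 0.
-6 ≠ 0, so there is no saddle point; optimal play is mixed.
C1 is strictly dominated by C3 (it gives Player I strictly more in every row), so Player II never plays it.
On the remaining 2×2 (a1, a2 vs C2, C3):
Let Player I play a1 with probability p. Expected payoff against C2: 8p + (-8)(1−p) = 16p − 8; against C3: (-6)p + 0(1−p) = −6p.
Setting these equal: 16p − 8 = −6p ⇒ 22p = 8 ⇒ p = 4/11, and the value is (16)·(4/11) − 8 = -24/11.
For Player II: with q = P(C2), equating a1's and a2's payoffs gives 14q − 6 = −8q ⇒ q = 3/11.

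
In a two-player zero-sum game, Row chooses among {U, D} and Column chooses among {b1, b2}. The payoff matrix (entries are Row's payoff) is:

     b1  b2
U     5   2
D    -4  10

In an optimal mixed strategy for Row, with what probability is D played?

Row minima: U → 2, D → -4; maximin = 2.
Column maxima: b1 → 5, b2 → 10; minimax = 5.
2 ≠ 5, so there is no saddle point; optimal play is mixed.
Let Row play U with probability p. Expected payoff against b1: 5p + (-4)(1−p) = 9p − 4; against b2: 2p + 10(1−p) = −8p + 10.
Setting these equal: 9p − 4 = −8p + 10 ⇒ 17p = 14 ⇒ p = 14/17, and the value is (9)·(14/17) − 4 = 58/17.
For Column: with q = P(b1), equating U's and D's payoffs gives 3q + 2 = −14q + 10 ⇒ q = 8/17.

3/17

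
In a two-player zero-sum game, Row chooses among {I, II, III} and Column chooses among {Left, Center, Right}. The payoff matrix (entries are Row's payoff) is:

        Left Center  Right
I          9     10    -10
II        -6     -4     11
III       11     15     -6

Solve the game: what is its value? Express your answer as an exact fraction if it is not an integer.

Row minima: I → -10, II → -6, III → -6; maximin = -6.
Column maxima: Left → 11, Center → 15, Right → 11; minimax = 11.
-6 ≠ 11, so there is no saddle point; optimal play is mixed.
I is strictly dominated by III, so Row never plays it.
Center is strictly dominated by Left (it gives Row strictly more in every row), so Column never plays it.
On the remaining 2×2 (II, III vs Left, Right):
Let Row play II with probability p. Expected payoff against Left: (-6)p + 11(1−p) = −17p + 11; against Right: 11p + (-6)(1−p) = 17p − 6.
Setting these equal: −17p + 11 = 17p − 6 ⇒ −34p = -17 ⇒ p = 1/2, and the value is (-17)·(1/2) + 11 = 5/2.
For Column: with q = P(Left), equating II's and III's payoffs gives −17q + 11 = 17q − 6 ⇒ q = 1/2.

5/2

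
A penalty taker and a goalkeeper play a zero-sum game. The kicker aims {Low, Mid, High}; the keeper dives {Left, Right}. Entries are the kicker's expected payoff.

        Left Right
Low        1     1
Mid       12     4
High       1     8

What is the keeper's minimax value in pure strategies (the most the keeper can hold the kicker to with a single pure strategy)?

8

Column maxima: Left → 12, Right → 8.
The smallest of these is 8.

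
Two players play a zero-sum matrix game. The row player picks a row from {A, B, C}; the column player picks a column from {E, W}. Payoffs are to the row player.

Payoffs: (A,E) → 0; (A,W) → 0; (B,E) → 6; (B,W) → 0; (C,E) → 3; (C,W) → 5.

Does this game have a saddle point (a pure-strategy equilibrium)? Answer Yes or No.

No

Row minima: A → 0, B → 0, C → 3; maximin = 3.
Column maxima: E → 6, W → 5; minimax = 5.
3 ≠ 5, so no pure-strategy equilibrium exists.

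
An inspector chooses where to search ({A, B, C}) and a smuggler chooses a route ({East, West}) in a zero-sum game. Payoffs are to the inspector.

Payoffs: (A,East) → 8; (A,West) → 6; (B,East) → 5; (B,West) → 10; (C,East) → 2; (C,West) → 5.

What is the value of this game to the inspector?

Row minima: A → 6, B → 5, C → 2; maximin = 6.
Column maxima: East → 8, West → 10; minimax = 8.
6 ≠ 8, so there is no saddle point; optimal play is mixed.
C is strictly dominated by A, so the inspector never plays it.
On the remaining 2×2 (A, B vs East, West):
Let the inspector play A with probability p. Expected payoff against East: 8p + 5(1−p) = 3p + 5; against West: 6p + 10(1−p) = −4p + 10.
Setting these equal: 3p + 5 = −4p + 10 ⇒ 7p = 5 ⇒ p = 5/7, and the value is (3)·(5/7) + 5 = 50/7.
For the smuggler: with q = P(East), equating A's and B's payoffs gives 2q + 6 = −5q + 10 ⇒ q = 4/7.

50/7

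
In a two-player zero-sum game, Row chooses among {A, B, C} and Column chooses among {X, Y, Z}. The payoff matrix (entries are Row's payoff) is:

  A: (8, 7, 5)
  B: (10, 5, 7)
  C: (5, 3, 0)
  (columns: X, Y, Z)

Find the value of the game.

6

Row minima: A → 5, B → 5, C → 0; maximin = 5.
Column maxima: X → 10, Y → 7, Z → 7; minimax = 7.
5 ≠ 7, so there is no saddle point; optimal play is mixed.
C is strictly dominated by A, so Row never plays it.
X is strictly dominated by Y (it gives Row strictly more in every row), so Column never plays it.
On the remaining 2×2 (A, B vs Y, Z):
Let Row play A with probability p. Expected payoff against Y: 7p + 5(1−p) = 2p + 5; against Z: 5p + 7(1−p) = −2p + 7.
Setting these equal: 2p + 5 = −2p + 7 ⇒ 4p = 2 ⇒ p = 1/2, and the value is (2)·(1/2) + 5 = 6.
For Column: with q = P(Y), equating A's and B's payoffs gives 2q + 5 = −2q + 7 ⇒ q = 1/2.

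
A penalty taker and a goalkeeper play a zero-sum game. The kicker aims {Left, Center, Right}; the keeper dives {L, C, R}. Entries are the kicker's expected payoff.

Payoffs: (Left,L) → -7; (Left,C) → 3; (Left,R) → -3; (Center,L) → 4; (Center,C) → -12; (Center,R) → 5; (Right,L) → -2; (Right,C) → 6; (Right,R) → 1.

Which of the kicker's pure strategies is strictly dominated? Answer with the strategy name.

Right gives a strictly higher payoff than Left against every column: -2 > -7, 6 > 3, 1 > -3.
So Left is strictly dominated and the kicker never plays it.

Left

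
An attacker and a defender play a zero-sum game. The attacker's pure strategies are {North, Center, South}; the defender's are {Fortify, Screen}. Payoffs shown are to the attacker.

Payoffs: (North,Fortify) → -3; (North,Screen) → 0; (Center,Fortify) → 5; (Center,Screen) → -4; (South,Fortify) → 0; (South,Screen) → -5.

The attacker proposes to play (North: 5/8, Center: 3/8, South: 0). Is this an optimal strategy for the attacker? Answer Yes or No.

No

Against Fortify this mix gives (5/8)·(-3) + (3/8)·5 = 0.
Against Screen this mix gives (5/8)·0 + (3/8)·(-4) = -3/2.
The defender will play Screen, holding the attacker to -3/2. Shifting weight toward the row that does better against Screen would raise this floor (the equalizing mix achieves -1 against both Screen and Fortify), so the proposed strategy is not optimal.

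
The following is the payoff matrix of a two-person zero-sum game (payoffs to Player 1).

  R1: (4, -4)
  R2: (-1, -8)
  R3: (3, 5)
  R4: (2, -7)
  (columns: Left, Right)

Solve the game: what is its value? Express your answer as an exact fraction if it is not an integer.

16/5

Row minima: R1 → -4, R2 → -8, R3 → 3, R4 → -7; maximin = 3.
Column maxima: Left → 4, Right → 5; minimax = 4.
3 ≠ 4, so there is no saddle point; optimal play is mixed.
R2 is strictly dominated by R1, so Player 1 never plays it.
R4 is strictly dominated by R1, so Player 1 never plays it.
On the remaining 2×2 (R1, R3 vs Left, Right):
Let Player 1 play R1 with probability p. Expected payoff against Left: 4p + 3(1−p) = p + 3; against Right: (-4)p + 5(1−p) = −9p + 5.
Setting these equal: p + 3 = −9p + 5 ⇒ 10p = 2 ⇒ p = 1/5, and the value is (1)·(1/5) + 3 = 16/5.
For Player 2: with q = P(Left), equating R1's and R3's payoffs gives 8q − 4 = −2q + 5 ⇒ q = 9/10.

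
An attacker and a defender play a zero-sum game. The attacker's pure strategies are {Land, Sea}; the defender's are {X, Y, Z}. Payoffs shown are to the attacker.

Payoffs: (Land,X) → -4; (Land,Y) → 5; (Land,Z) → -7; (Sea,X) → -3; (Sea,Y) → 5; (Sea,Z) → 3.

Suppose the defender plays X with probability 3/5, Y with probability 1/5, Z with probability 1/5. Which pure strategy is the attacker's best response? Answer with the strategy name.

Expected payoff of Land: (3/5)·(-4) + (1/5)·5 + (1/5)·(-7) = -14/5.
Expected payoff of Sea: (3/5)·(-3) + (1/5)·5 + (1/5)·3 = -1/5.
The largest is -1/5, so the attacker's best response is Sea.

Sea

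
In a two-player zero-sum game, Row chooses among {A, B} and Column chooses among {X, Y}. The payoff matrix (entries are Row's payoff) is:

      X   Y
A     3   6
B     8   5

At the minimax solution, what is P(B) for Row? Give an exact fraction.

Row minima: A → 3, B → 5; maximin = 5.
Column maxima: X → 8, Y → 6; minimax = 6.
5 ≠ 6, so there is no saddle point; optimal play is mixed.
Let Row play A with probability p. Expected payoff against X: 3p + 8(1−p) = −5p + 8; against Y: 6p + 5(1−p) = p + 5.
Setting these equal: −5p + 8 = p + 5 ⇒ −6p = -3 ⇒ p = 1/2, and the value is (-5)·(1/2) + 8 = 11/2.
For Column: with q = P(X), equating A's and B's payoffs gives −3q + 6 = 3q + 5 ⇒ q = 1/6.

1/2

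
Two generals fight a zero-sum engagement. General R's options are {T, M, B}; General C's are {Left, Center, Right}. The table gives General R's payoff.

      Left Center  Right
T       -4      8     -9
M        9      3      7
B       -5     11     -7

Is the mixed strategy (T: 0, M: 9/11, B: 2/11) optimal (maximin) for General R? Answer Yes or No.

Against Left this mix gives (9/11)·9 + (2/11)·(-5) = 71/11.
Against Center this mix gives (9/11)·3 + (2/11)·11 = 49/11.
Against Right this mix gives (9/11)·7 + (2/11)·(-7) = 49/11.
All of General C's active replies (Center, Right) yield 49/11, and no column does worse for General R. The mix makes General C indifferent and guarantees 49/11, so it is optimal.

Yes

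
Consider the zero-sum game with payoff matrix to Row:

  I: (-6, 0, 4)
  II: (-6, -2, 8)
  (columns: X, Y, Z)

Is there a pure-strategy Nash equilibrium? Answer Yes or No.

Yes

Row minima: I → -6, II → -6; maximin = -6.
Column maxima: X → -6, Y → 0, Z → 8; minimax = -6.
maximin = minimax = -6, so a saddle point exists.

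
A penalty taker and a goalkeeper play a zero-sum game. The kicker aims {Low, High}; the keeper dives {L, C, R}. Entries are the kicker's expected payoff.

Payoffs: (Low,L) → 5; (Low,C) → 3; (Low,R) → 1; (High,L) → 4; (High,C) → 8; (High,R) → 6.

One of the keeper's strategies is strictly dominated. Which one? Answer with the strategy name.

R holds the kicker's payoff strictly below C in every row: 1 < 3, 6 < 8.
So C is strictly dominated for the keeper.

C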